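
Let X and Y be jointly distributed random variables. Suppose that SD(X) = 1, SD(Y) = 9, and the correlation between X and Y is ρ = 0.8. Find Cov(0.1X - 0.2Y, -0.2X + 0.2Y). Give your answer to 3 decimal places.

-2.828

V(X) = (1)² = 1;  V(Y) = (9)² = 81
Cov(X,Y) = ρ·SD(X)·SD(Y) = 0.8·1·9 = 7.2
Cov(0.1X - 0.2Y, -0.2X + 0.2Y) = (0.1)(-0.2)V(X) + (-0.2)(0.2)V(Y) + [(0.1)(0.2) + (-0.2)(-0.2)]Cov(X,Y)
= -0.02·1 + -0.04·81 + 0.06·7.2 = -2.828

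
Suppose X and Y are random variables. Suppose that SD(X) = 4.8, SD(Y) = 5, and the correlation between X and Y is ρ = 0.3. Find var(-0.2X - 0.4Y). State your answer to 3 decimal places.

6.074

var(X) = (4.8)² = 23.04;  var(Y) = (5)² = 25
cov(X,Y) = ρ·SD(X)·SD(Y) = 0.3·4.8·5 = 7.2
var(-0.2X - 0.4Y) = (-0.2)²·var(X) + (-0.4)²·var(Y) + 2·(-0.2)·(-0.4)·cov(X,Y)
= 0.04·23.04 + 0.16·25 + 0.16·7.2 = 6.0736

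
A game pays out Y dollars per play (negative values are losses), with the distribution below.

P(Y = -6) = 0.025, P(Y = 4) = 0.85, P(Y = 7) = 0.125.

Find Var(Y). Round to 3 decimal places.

3.609

E[Y] = (-6)(0.025) + (4)(0.85) + (7)(0.125) = 4.125
E[Y²] = (-6)²(0.025) + (4)²(0.85) + (7)²(0.125) = 20.625
Var(Y) = E[Y²] − (E[Y])² = 20.625 − (4.125)² = 3.609375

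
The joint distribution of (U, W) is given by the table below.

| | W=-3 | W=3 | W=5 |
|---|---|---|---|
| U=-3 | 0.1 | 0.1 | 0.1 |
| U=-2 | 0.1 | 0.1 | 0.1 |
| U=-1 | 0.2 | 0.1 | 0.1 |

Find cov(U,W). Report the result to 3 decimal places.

-0.420

E[U] = -1.9,  E[W] = 1.2
E[UW] = -2.7
cov(U,W) = E[UW] − E[U]E[W] = -2.7 − (-1.9)(1.2) = -0.42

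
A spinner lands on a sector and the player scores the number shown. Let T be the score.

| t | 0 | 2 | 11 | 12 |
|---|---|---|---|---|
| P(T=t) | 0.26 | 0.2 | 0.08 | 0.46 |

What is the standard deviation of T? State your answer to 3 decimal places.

5.521

E[T] = (0)(0.26) + (2)(0.2) + (11)(0.08) + (12)(0.46) = 6.8
E[T²] = (0)²(0.26) + (2)²(0.2) + (11)²(0.08) + (12)²(0.46) = 76.72
Var(T) = E[T²] − (E[T])² = 76.72 − (6.8)² = 30.48
sd(T) = √30.48 ≈ 5.521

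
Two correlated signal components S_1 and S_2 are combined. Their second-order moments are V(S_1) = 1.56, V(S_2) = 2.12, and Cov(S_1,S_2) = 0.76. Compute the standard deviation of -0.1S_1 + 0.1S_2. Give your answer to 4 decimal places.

V(-0.1S_1 + 0.1S_2) = (-0.1)²·V(S_1) + (0.1)²·V(S_2) + 2·(-0.1)·(0.1)·Cov(S_1,S_2)
= 0.01·1.56 + 0.01·2.12 + -0.02·0.76 = 0.0216
σ(-0.1S_1 + 0.1S_2) = √0.0216 ≈ 0.1470

0.1470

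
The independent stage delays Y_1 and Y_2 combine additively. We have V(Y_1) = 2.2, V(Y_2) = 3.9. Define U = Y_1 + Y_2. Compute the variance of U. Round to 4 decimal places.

6.1000

By independence, V(U) = (1)²V(Y_1) + (1)²V(Y_2)
= (1)²·2.2 + (1)²·3.9 = 6.1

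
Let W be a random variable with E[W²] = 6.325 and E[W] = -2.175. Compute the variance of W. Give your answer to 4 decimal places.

1.5944

Var(W) = 6.325 − (-2.175)² = 1.594375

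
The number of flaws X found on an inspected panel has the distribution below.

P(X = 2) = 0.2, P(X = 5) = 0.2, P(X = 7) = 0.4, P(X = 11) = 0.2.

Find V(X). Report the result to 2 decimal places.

8.64

E[X] = (2)(0.2) + (5)(0.2) + (7)(0.4) + (11)(0.2) = 6.4
E[X²] = (2)²(0.2) + (5)²(0.2) + (7)²(0.4) + (11)²(0.2) = 49.6
V(X) = E[X²] − (E[X])² = 49.6 − (6.4)² = 8.64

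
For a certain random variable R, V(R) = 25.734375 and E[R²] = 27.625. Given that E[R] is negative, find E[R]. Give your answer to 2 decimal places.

(E[R])² = E[R²] − V(R) = 27.625 − 25.734375 = 1.890625
E[R] = −√1.890625 = -1.375

-1.38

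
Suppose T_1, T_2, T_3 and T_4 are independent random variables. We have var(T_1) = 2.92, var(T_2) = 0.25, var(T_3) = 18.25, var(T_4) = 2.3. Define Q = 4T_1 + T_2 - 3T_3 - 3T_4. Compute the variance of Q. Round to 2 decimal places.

231.92

By independence, var(Q) = (4)²var(T_1) + (1)²var(T_2) + (-3)²var(T_3) + (-3)²var(T_4)
= (4)²·2.92 + (1)²·0.25 + (-3)²·18.25 + (-3)²·2.3 = 231.92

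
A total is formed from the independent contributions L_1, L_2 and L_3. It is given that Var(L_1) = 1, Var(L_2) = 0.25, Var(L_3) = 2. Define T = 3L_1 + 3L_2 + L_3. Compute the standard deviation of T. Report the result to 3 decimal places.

3.640

By independence, Var(T) = (3)²Var(L_1) + (3)²Var(L_2) + (1)²Var(L_3)
= (3)²·1 + (3)²·0.25 + (1)²·2 = 13.25
SD(T) = √13.25 ≈ 3.640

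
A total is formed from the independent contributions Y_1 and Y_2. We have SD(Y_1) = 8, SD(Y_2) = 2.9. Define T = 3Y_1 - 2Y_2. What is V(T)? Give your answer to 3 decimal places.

V(Y_1) = 64, V(Y_2) = 8.41
By independence, V(T) = (3)²V(Y_1) + (-2)²V(Y_2)
= (3)²·64 + (-2)²·8.41 = 609.64

609.640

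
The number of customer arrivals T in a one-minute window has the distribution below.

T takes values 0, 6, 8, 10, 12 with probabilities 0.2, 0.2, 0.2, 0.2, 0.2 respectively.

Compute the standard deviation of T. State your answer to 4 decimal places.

4.1183

E[T] = (0)(0.2) + (6)(0.2) + (8)(0.2) + (10)(0.2) + (12)(0.2) = 7.2
E[T²] = (0)²(0.2) + (6)²(0.2) + (8)²(0.2) + (10)²(0.2) + (12)²(0.2) = 68.8
V(T) = E[T²] − (E[T])² = 68.8 − (7.2)² = 16.96
SD(T) = √16.96 ≈ 4.1183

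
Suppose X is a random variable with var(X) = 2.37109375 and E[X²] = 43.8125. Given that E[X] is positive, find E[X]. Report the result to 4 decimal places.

6.4375

(E[X])² = E[X²] − var(X) = 43.8125 − 2.37109375 = 41.44140625
E[X] = √41.44140625 = 6.4375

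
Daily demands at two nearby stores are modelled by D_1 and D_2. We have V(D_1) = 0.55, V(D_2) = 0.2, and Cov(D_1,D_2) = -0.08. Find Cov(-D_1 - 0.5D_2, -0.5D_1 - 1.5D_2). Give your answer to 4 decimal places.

0.2850

Cov(-D_1 - 0.5D_2, -0.5D_1 - 1.5D_2) = (-1)(-0.5)V(D_1) + (-0.5)(-1.5)V(D_2) + [(-1)(-1.5) + (-0.5)(-0.5)]Cov(D_1,D_2)
= 0.5·0.55 + 0.75·0.2 + 1.75·-0.08 = 0.285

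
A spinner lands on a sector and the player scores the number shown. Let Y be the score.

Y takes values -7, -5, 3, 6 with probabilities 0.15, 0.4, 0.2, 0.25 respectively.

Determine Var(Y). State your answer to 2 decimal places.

27.25

E[Y] = (-7)(0.15) + (-5)(0.4) + (3)(0.2) + (6)(0.25) = -0.95
E[Y²] = (-7)²(0.15) + (-5)²(0.4) + (3)²(0.2) + (6)²(0.25) = 28.15
Var(Y) = E[Y²] − (E[Y])² = 28.15 − (-0.95)² = 27.2475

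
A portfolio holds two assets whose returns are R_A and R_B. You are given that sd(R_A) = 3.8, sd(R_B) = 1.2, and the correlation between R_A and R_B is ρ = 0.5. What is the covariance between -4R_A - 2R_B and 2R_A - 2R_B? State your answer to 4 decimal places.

V(R_A) = (3.8)² = 14.44;  V(R_B) = (1.2)² = 1.44
Cov(R_A,R_B) = ρ·sd(R_A)·sd(R_B) = 0.5·3.8·1.2 = 2.28
Cov(-4R_A - 2R_B, 2R_A - 2R_B) = (-4)(2)V(R_A) + (-2)(-2)V(R_B) + [(-4)(-2) + (-2)(2)]Cov(R_A,R_B)
= -8·14.44 + 4·1.44 + 4·2.28 = -100.64

-100.6400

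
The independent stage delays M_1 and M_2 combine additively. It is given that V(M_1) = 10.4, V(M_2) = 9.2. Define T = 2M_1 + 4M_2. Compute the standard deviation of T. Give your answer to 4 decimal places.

By independence, V(T) = (2)²V(M_1) + (4)²V(M_2)
= (2)²·10.4 + (4)²·9.2 = 188.8
SD(T) = √188.8 ≈ 13.7405

13.7405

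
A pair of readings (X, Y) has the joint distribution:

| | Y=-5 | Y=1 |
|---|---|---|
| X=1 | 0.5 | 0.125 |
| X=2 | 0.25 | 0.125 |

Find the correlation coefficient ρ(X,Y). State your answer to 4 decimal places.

0.1491

E[X] = 1.375,  E[Y] = -3.5
E[XY] = -4.625
Cov(X,Y) = E[XY] − E[X]E[Y] = -4.625 − (1.375)(-3.5) = 0.1875
Var(X) = 0.234375,  Var(Y) = 6.75
ρ = 0.1875 / √(0.234375·6.75) ≈ 0.1491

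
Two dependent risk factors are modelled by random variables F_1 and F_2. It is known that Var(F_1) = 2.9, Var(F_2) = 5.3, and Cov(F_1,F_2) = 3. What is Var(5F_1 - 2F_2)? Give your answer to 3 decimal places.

33.700

Var(5F_1 - 2F_2) = (5)²·Var(F_1) + (-2)²·Var(F_2) + 2·(5)·(-2)·Cov(F_1,F_2)
= 25·2.9 + 4·5.3 + -20·3 = 33.7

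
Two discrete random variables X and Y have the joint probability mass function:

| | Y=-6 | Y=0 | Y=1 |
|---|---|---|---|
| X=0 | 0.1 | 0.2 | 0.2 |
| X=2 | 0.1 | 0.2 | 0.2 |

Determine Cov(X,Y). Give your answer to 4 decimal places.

0.0000

E[X] = 1,  E[Y] = -0.8
E[XY] = -0.8
Cov(X,Y) = E[XY] − E[X]E[Y] = -0.8 − (1)(-0.8) = 0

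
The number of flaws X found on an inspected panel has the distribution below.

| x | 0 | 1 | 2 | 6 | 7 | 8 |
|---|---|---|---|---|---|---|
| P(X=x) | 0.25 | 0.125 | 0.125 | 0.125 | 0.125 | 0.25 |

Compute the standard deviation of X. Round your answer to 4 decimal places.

3.3541

E[X] = (0)(0.25) + (1)(0.125) + (2)(0.125) + (6)(0.125) + (7)(0.125) + (8)(0.25) = 4
E[X²] = (0)²(0.25) + (1)²(0.125) + (2)²(0.125) + (6)²(0.125) + (7)²(0.125) + (8)²(0.25) = 27.25
V(X) = E[X²] − (E[X])² = 27.25 − (4)² = 11.25
SD(X) = √11.25 ≈ 3.3541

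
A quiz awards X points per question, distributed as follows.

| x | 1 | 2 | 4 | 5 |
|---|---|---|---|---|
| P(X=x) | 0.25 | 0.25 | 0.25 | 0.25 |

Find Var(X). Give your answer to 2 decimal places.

2.50

E[X] = (1)(0.25) + (2)(0.25) + (4)(0.25) + (5)(0.25) = 3
E[X²] = (1)²(0.25) + (2)²(0.25) + (4)²(0.25) + (5)²(0.25) = 11.5
Var(X) = E[X²] − (E[X])² = 11.5 − (3)² = 2.5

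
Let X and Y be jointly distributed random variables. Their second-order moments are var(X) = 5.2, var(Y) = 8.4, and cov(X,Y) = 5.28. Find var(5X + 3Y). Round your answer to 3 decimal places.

364.000

var(5X + 3Y) = (5)²·var(X) + (3)²·var(Y) + 2·(5)·(3)·cov(X,Y)
= 25·5.2 + 9·8.4 + 30·5.28 = 364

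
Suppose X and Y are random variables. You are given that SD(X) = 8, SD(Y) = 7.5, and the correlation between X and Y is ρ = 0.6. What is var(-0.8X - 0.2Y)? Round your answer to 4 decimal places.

54.7300

var(X) = (8)² = 64;  var(Y) = (7.5)² = 56.25
cov(X,Y) = ρ·SD(X)·SD(Y) = 0.6·8·7.5 = 36
var(-0.8X - 0.2Y) = (-0.8)²·var(X) + (-0.2)²·var(Y) + 2·(-0.8)·(-0.2)·cov(X,Y)
= 0.64·64 + 0.04·56.25 + 0.32·36 = 54.73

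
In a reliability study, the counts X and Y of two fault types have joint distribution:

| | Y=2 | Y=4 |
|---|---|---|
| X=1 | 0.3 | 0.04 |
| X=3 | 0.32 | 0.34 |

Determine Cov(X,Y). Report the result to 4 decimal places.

0.3568

E[X] = 2.32,  E[Y] = 2.76
E[XY] = 6.76
Cov(X,Y) = E[XY] − E[X]E[Y] = 6.76 − (2.32)(2.76) = 0.3568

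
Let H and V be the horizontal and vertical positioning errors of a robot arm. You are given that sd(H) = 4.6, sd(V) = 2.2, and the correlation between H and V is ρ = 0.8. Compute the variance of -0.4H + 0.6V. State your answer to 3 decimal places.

1.242

Var(H) = (4.6)² = 21.16;  Var(V) = (2.2)² = 4.84
Cov(H,V) = ρ·sd(H)·sd(V) = 0.8·4.6·2.2 = 8.096
Var(-0.4H + 0.6V) = (-0.4)²·Var(H) + (0.6)²·Var(V) + 2·(-0.4)·(0.6)·Cov(H,V)
= 0.16·21.16 + 0.36·4.84 + -0.48·8.096 = 1.24192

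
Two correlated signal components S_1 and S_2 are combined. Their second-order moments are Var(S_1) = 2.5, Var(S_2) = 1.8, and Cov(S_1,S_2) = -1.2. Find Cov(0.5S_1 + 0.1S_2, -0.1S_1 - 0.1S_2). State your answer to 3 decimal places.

Cov(0.5S_1 + 0.1S_2, -0.1S_1 - 0.1S_2) = (0.5)(-0.1)Var(S_1) + (0.1)(-0.1)Var(S_2) + [(0.5)(-0.1) + (0.1)(-0.1)]Cov(S_1,S_2)
= -0.05·2.5 + -0.01·1.8 + -0.06·-1.2 = -0.071

-0.071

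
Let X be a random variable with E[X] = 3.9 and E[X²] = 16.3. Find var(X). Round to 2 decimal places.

1.09

var(X) = 16.3 − (3.9)² = 1.09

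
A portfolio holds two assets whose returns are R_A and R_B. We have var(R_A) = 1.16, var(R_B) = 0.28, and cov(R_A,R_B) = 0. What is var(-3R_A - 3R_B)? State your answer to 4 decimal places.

var(-3R_A - 3R_B) = (-3)²·var(R_A) + (-3)²·var(R_B) + 2·(-3)·(-3)·cov(R_A,R_B)
= 9·1.16 + 9·0.28 + 18·0 = 12.96

12.9600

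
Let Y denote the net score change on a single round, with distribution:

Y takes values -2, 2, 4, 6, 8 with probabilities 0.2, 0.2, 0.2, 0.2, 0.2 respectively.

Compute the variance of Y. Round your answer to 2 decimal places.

E[Y] = (-2)(0.2) + (2)(0.2) + (4)(0.2) + (6)(0.2) + (8)(0.2) = 3.6
E[Y²] = (-2)²(0.2) + (2)²(0.2) + (4)²(0.2) + (6)²(0.2) + (8)²(0.2) = 24.8
var(Y) = E[Y²] − (E[Y])² = 24.8 − (3.6)² = 11.84

11.84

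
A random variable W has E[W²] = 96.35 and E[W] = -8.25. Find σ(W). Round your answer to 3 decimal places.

V(W) = 96.35 − (-8.25)² = 28.2875
σ(W) = √28.2875 ≈ 5.319

5.319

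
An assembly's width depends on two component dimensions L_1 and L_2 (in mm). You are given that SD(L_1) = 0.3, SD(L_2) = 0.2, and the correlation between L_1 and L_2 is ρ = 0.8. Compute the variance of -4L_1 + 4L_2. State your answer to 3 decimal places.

Var(L_1) = (0.3)² = 0.09;  Var(L_2) = (0.2)² = 0.04
Cov(L_1,L_2) = ρ·SD(L_1)·SD(L_2) = 0.8·0.3·0.2 = 0.048
Var(-4L_1 + 4L_2) = (-4)²·Var(L_1) + (4)²·Var(L_2) + 2·(-4)·(4)·Cov(L_1,L_2)
= 16·0.09 + 16·0.04 + -32·0.048 = 0.544

0.544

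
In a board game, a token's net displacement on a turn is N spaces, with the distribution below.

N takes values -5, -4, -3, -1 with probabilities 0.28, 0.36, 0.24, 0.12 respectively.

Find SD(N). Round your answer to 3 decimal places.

E[N] = (-5)(0.28) + (-4)(0.36) + (-3)(0.24) + (-1)(0.12) = -3.68
E[N²] = (-5)²(0.28) + (-4)²(0.36) + (-3)²(0.24) + (-1)²(0.12) = 15.04
Var(N) = E[N²] − (E[N])² = 15.04 − (-3.68)² = 1.4976
SD(N) = √1.4976 ≈ 1.224

1.224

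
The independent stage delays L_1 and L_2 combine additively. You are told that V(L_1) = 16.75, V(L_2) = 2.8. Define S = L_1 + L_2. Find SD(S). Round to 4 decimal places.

4.4215

By independence, V(S) = (1)²V(L_1) + (1)²V(L_2)
= (1)²·16.75 + (1)²·2.8 = 19.55
SD(S) = √19.55 ≈ 4.4215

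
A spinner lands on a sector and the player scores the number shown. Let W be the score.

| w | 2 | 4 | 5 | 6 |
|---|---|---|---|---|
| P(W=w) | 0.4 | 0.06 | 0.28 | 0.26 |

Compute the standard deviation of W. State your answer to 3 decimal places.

E[W] = (2)(0.4) + (4)(0.06) + (5)(0.28) + (6)(0.26) = 4
E[W²] = (2)²(0.4) + (4)²(0.06) + (5)²(0.28) + (6)²(0.26) = 18.92
Var(W) = E[W²] − (E[W])² = 18.92 − (4)² = 2.92
SD(W) = √2.92 ≈ 1.709

1.709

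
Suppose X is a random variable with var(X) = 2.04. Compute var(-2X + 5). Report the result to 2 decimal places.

var(-2X + 5) = (-2)²·var(X) = 4·2.04 = 8.16

8.16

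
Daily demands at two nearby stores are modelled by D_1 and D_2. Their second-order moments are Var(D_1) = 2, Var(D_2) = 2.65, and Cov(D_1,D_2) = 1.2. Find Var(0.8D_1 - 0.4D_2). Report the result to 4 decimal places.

Var(0.8D_1 - 0.4D_2) = (0.8)²·Var(D_1) + (-0.4)²·Var(D_2) + 2·(0.8)·(-0.4)·Cov(D_1,D_2)
= 0.64·2 + 0.16·2.65 + -0.64·1.2 = 0.936

0.9360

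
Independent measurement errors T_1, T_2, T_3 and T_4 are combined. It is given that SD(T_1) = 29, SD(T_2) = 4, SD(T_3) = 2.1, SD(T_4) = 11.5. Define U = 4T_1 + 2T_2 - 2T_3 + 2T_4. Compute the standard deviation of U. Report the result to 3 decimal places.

V(T_1) = 841, V(T_2) = 16, V(T_3) = 4.41, V(T_4) = 132.25
By independence, V(U) = (4)²V(T_1) + (2)²V(T_2) + (-2)²V(T_3) + (2)²V(T_4)
= (4)²·841 + (2)²·16 + (-2)²·4.41 + (2)²·132.25 = 14066.64
SD(U) = √14066.64 ≈ 118.603

118.603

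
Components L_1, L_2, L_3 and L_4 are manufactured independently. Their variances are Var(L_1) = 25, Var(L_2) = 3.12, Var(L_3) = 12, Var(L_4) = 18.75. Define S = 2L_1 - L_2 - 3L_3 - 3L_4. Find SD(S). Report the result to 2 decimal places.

By independence, Var(S) = (2)²Var(L_1) + (-1)²Var(L_2) + (-3)²Var(L_3) + (-3)²Var(L_4)
= (2)²·25 + (-1)²·3.12 + (-3)²·12 + (-3)²·18.75 = 379.87
SD(S) = √379.87 ≈ 19.49

19.49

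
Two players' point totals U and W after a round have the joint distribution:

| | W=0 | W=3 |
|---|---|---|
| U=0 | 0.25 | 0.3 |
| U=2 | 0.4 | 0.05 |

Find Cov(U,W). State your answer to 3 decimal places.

-0.645

E[U] = 0.9,  E[W] = 1.05
E[UW] = 0.3
Cov(U,W) = E[UW] − E[U]E[W] = 0.3 − (0.9)(1.05) = -0.645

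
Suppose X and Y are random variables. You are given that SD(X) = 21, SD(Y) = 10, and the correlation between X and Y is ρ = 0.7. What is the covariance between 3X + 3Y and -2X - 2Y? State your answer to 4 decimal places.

-5010.0000

V(X) = (21)² = 441;  V(Y) = (10)² = 100
cov(X,Y) = ρ·SD(X)·SD(Y) = 0.7·21·10 = 147
cov(3X + 3Y, -2X - 2Y) = (3)(-2)V(X) + (3)(-2)V(Y) + [(3)(-2) + (3)(-2)]cov(X,Y)
= -6·441 + -6·100 + -12·147 = -5010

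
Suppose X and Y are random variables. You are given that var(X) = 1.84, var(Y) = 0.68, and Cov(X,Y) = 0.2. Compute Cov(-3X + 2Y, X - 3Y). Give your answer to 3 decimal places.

-7.400

Cov(-3X + 2Y, X - 3Y) = (-3)(1)var(X) + (2)(-3)var(Y) + [(-3)(-3) + (2)(1)]Cov(X,Y)
= -3·1.84 + -6·0.68 + 11·0.2 = -7.4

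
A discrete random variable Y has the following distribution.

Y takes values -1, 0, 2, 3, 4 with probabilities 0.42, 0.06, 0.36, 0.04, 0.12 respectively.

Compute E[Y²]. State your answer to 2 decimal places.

4.14

E[Y²] = (-1)²(0.42) + (0)²(0.06) + (2)²(0.36) + (3)²(0.04) + (4)²(0.12) = 4.14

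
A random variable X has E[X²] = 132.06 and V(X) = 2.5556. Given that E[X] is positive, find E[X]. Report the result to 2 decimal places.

11.38

(E[X])² = E[X²] − V(X) = 132.06 − 2.5556 = 129.5044
E[X] = √129.5044 = 11.38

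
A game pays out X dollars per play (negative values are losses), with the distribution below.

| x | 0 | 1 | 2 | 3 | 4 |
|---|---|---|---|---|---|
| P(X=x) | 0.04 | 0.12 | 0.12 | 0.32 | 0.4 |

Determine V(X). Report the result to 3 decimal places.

1.354

E[X] = (0)(0.04) + (1)(0.12) + (2)(0.12) + (3)(0.32) + (4)(0.4) = 2.92
E[X²] = (0)²(0.04) + (1)²(0.12) + (2)²(0.12) + (3)²(0.32) + (4)²(0.4) = 9.88
V(X) = E[X²] − (E[X])² = 9.88 − (2.92)² = 1.3536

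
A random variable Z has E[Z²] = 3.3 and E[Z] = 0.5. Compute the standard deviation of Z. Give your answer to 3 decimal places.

1.746

V(Z) = 3.3 − (0.5)² = 3.05
SD(Z) = √3.05 ≈ 1.746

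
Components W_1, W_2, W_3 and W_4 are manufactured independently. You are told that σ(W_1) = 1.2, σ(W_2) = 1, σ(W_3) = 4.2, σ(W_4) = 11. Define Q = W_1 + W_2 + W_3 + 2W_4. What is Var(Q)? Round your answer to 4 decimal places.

Var(W_1) = 1.44, Var(W_2) = 1, Var(W_3) = 17.64, Var(W_4) = 121
By independence, Var(Q) = (1)²Var(W_1) + (1)²Var(W_2) + (1)²Var(W_3) + (2)²Var(W_4)
= (1)²·1.44 + (1)²·1 + (1)²·17.64 + (2)²·121 = 504.08

504.0800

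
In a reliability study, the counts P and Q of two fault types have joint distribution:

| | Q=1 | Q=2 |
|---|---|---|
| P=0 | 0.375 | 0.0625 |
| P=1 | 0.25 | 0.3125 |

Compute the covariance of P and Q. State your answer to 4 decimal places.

0.1016

E[P] = 0.5625,  E[Q] = 1.375
E[PQ] = 0.875
cov(P,Q) = E[PQ] − E[P]E[Q] = 0.875 − (0.5625)(1.375) = 0.1015625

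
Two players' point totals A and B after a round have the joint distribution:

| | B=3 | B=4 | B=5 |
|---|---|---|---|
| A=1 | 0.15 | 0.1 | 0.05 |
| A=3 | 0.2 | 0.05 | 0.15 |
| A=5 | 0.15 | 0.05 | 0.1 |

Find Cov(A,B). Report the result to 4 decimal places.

E[A] = 3,  E[B] = 3.8
E[AB] = 11.5
Cov(A,B) = E[AB] − E[A]E[B] = 11.5 − (3)(3.8) = 0.1

0.1000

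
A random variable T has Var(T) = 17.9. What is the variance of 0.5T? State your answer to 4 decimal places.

4.4750

Var(0.5T) = (0.5)²·Var(T) = 0.25·17.9 = 4.475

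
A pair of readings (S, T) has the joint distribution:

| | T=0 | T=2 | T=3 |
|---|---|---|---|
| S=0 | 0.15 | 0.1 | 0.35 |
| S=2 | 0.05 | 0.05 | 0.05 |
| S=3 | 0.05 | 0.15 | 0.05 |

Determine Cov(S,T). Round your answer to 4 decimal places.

E[S] = 1.05,  E[T] = 1.95
E[ST] = 1.85
Cov(S,T) = E[ST] − E[S]E[T] = 1.85 − (1.05)(1.95) = -0.1975

-0.1975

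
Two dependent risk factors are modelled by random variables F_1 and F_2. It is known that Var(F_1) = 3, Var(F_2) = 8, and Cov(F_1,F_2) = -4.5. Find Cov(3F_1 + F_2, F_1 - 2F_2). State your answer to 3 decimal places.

Cov(3F_1 + F_2, F_1 - 2F_2) = (3)(1)Var(F_1) + (1)(-2)Var(F_2) + [(3)(-2) + (1)(1)]Cov(F_1,F_2)
= 3·3 + -2·8 + -5·-4.5 = 15.5

15.500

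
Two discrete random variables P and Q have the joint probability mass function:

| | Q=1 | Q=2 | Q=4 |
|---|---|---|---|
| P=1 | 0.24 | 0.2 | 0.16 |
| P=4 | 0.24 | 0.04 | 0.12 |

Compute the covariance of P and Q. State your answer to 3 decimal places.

E[P] = 2.2,  E[Q] = 2.08
E[PQ] = 4.48
cov(P,Q) = E[PQ] − E[P]E[Q] = 4.48 − (2.2)(2.08) = -0.096

-0.096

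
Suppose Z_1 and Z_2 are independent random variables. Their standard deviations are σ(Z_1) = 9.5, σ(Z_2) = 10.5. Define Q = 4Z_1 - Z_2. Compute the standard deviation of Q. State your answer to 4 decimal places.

V(Z_1) = 90.25, V(Z_2) = 110.25
By independence, V(Q) = (4)²V(Z_1) + (-1)²V(Z_2)
= (4)²·90.25 + (-1)²·110.25 = 1554.25
σ(Q) = √1554.25 ≈ 39.4240

39.4240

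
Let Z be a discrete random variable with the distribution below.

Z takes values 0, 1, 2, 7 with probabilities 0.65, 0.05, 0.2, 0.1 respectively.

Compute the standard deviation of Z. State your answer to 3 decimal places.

2.104

E[Z] = (0)(0.65) + (1)(0.05) + (2)(0.2) + (7)(0.1) = 1.15
E[Z²] = (0)²(0.65) + (1)²(0.05) + (2)²(0.2) + (7)²(0.1) = 5.75
V(Z) = E[Z²] − (E[Z])² = 5.75 − (1.15)² = 4.4275
SD(Z) = √4.4275 ≈ 2.104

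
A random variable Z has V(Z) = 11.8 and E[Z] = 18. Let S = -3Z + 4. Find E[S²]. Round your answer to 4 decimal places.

E[-3Z + 4] = -3·18 + 4 = -50
V(-3Z + 4) = (-3)²·11.8 = 106.2
E[S²] = V(S) + (E[S])² = 106.2 + (-50)² = 2606.2

2606.2000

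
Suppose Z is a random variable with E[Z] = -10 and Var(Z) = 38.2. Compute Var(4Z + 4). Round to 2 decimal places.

Var(4Z + 4) = (4)²·Var(Z) = 16·38.2 = 611.2

611.20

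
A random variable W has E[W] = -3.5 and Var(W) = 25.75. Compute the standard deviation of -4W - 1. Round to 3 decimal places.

Var(-4W - 1) = (-4)²·25.75 = 412
SD(-4W - 1) = √412 ≈ 20.298

20.298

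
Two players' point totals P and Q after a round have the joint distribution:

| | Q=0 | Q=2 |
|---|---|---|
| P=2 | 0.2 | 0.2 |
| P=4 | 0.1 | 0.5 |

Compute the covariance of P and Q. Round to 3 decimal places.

0.320

E[P] = 3.2,  E[Q] = 1.4
E[PQ] = 4.8
Cov(P,Q) = E[PQ] − E[P]E[Q] = 4.8 − (3.2)(1.4) = 0.32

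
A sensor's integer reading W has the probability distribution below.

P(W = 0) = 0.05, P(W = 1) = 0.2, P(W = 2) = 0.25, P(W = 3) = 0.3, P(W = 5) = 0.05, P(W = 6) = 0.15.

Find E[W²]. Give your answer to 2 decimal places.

E[W²] = (0)²(0.05) + (1)²(0.2) + (2)²(0.25) + (3)²(0.3) + (5)²(0.05) + (6)²(0.15) = 10.55

10.55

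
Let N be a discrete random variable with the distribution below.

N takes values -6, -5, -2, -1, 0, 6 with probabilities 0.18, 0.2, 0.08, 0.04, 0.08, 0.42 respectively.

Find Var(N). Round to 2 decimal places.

26.90

E[N] = (-6)(0.18) + (-5)(0.2) + (-2)(0.08) + (-1)(0.04) + (0)(0.08) + (6)(0.42) = 0.24
E[N²] = (-6)²(0.18) + (-5)²(0.2) + (-2)²(0.08) + (-1)²(0.04) + (0)²(0.08) + (6)²(0.42) = 26.96
Var(N) = E[N²] − (E[N])² = 26.96 − (0.24)² = 26.9024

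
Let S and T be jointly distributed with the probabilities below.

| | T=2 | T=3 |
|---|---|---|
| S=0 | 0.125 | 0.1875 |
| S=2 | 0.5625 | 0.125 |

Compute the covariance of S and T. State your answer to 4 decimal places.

E[S] = 1.375,  E[T] = 2.3125
E[ST] = 3
Cov(S,T) = E[ST] − E[S]E[T] = 3 − (1.375)(2.3125) = -0.1796875

-0.1797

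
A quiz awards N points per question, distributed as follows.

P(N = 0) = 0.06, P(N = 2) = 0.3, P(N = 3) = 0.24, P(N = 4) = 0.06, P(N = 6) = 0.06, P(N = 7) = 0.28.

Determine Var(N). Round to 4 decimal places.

E[N] = (0)(0.06) + (2)(0.3) + (3)(0.24) + (4)(0.06) + (6)(0.06) + (7)(0.28) = 3.88
E[N²] = (0)²(0.06) + (2)²(0.3) + (3)²(0.24) + (4)²(0.06) + (6)²(0.06) + (7)²(0.28) = 20.2
Var(N) = E[N²] − (E[N])² = 20.2 − (3.88)² = 5.1456

5.1456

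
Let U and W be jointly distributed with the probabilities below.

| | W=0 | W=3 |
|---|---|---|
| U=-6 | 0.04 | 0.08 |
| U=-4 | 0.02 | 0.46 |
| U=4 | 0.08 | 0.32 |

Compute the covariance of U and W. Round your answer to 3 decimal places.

E[U] = -1.04,  E[W] = 2.58
E[UW] = -3.12
cov(U,W) = E[UW] − E[U]E[W] = -3.12 − (-1.04)(2.58) = -0.4368

-0.437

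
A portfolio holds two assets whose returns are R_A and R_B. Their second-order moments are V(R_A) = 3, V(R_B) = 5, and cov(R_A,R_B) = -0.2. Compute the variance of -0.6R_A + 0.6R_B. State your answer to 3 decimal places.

V(-0.6R_A + 0.6R_B) = (-0.6)²·V(R_A) + (0.6)²·V(R_B) + 2·(-0.6)·(0.6)·cov(R_A,R_B)
= 0.36·3 + 0.36·5 + -0.72·-0.2 = 3.024

3.024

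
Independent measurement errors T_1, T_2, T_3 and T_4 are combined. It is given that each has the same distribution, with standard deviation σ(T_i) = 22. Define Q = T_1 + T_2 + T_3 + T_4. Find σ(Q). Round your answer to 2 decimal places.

44.00

var(T_i) = (22)² = 484
By independence, var(Q) = (1)²var(T_1) + (1)²var(T_2) + (1)²var(T_3) + (1)²var(T_4)
= (1)²·484 + (1)²·484 + (1)²·484 + (1)²·484 = 1936
σ(Q) = √1936 ≈ 44.00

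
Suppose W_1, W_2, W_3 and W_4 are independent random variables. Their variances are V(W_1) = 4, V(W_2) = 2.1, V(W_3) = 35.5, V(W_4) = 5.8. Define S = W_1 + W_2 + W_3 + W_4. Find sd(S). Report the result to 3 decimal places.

By independence, V(S) = (1)²V(W_1) + (1)²V(W_2) + (1)²V(W_3) + (1)²V(W_4)
= (1)²·4 + (1)²·2.1 + (1)²·35.5 + (1)²·5.8 = 47.4
sd(S) = √47.4 ≈ 6.885

6.885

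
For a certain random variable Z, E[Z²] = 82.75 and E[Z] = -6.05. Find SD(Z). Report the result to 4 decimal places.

6.7932

Var(Z) = 82.75 − (-6.05)² = 46.1475
SD(Z) = √46.1475 ≈ 6.7932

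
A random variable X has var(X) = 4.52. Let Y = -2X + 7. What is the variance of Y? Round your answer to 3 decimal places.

var(-2X + 7) = (-2)²·var(X) = 4·4.52 = 18.08

18.080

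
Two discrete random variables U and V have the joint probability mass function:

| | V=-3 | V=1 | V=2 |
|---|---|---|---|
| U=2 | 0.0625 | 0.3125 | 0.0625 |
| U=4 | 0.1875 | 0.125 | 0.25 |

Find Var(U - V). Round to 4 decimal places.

5.2773

E[U] = 3.125,  E[V] = 0.3125,  E[UV] = 0.75
Var(U) = 10.75 − (3.125)² = 0.984375;  Var(V) = 3.9375 − (0.3125)² = 3.83984375
Cov(U,V) = 0.75 − (3.125)(0.3125) = -0.2265625
Var(U - V) = (1)²·0.984375 + (-1)²·3.83984375 + 2·(1)·(-1)·-0.2265625 = 5.27734375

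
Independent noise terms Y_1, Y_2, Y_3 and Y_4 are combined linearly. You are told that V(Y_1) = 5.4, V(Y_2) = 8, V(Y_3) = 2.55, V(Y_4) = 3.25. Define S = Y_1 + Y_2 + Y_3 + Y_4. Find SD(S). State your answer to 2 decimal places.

4.38

By independence, V(S) = (1)²V(Y_1) + (1)²V(Y_2) + (1)²V(Y_3) + (1)²V(Y_4)
= (1)²·5.4 + (1)²·8 + (1)²·2.55 + (1)²·3.25 = 19.2
SD(S) = √19.2 ≈ 4.38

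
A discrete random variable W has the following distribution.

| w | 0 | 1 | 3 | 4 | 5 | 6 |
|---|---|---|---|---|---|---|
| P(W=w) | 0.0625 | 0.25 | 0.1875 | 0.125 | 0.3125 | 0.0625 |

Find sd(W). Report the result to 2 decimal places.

E[W] = (0)(0.0625) + (1)(0.25) + (3)(0.1875) + (4)(0.125) + (5)(0.3125) + (6)(0.0625) = 3.25
E[W²] = (0)²(0.0625) + (1)²(0.25) + (3)²(0.1875) + (4)²(0.125) + (5)²(0.3125) + (6)²(0.0625) = 14
var(W) = E[W²] − (E[W])² = 14 − (3.25)² = 3.4375
sd(W) = √3.4375 ≈ 1.85

1.85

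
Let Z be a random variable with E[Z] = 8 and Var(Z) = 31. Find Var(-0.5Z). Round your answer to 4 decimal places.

Var(-0.5Z) = (-0.5)²·Var(Z) = 0.25·31 = 7.75

7.7500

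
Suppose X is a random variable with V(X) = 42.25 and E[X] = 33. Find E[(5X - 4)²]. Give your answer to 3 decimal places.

26977.250

E[5X - 4] = 5·33 − 4 = 161
V(5X - 4) = (5)²·42.25 = 1056.25
E[(5X - 4)²] = V((5X - 4)) + (E[(5X - 4)])² = 1056.25 + (161)² = 26977.25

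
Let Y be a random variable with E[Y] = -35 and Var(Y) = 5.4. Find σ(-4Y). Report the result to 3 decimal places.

Var(-4Y) = (-4)²·5.4 = 86.4
σ(-4Y) = √86.4 ≈ 9.295

9.295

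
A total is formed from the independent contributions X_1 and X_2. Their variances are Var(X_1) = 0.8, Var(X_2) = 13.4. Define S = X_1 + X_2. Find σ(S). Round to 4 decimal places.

By independence, Var(S) = (1)²Var(X_1) + (1)²Var(X_2)
= (1)²·0.8 + (1)²·13.4 = 14.2
σ(S) = √14.2 ≈ 3.7683

3.7683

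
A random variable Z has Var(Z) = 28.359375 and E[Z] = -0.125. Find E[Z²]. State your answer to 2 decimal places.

28.38

E[Z²] = Var(Z) + (E[Z])² = 28.359375 + (-0.125)² = 28.375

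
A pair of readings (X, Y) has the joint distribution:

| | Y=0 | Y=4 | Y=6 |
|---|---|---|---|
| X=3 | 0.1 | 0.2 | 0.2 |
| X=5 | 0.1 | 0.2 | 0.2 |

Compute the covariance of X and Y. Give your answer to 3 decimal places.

E[X] = 4,  E[Y] = 4
E[XY] = 16
Cov(X,Y) = E[XY] − E[X]E[Y] = 16 − (4)(4) = 0

0.000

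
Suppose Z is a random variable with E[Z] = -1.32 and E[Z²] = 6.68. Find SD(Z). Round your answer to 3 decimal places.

2.222

var(Z) = 6.68 − (-1.32)² = 4.9376
SD(Z) = √4.9376 ≈ 2.222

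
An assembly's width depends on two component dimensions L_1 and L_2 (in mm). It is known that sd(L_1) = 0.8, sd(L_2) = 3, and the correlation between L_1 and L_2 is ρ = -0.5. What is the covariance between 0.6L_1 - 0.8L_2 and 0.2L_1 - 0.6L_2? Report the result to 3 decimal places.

var(L_1) = (0.8)² = 0.64;  var(L_2) = (3)² = 9
Cov(L_1,L_2) = ρ·sd(L_1)·sd(L_2) = -0.5·0.8·3 = -1.2
Cov(0.6L_1 - 0.8L_2, 0.2L_1 - 0.6L_2) = (0.6)(0.2)var(L_1) + (-0.8)(-0.6)var(L_2) + [(0.6)(-0.6) + (-0.8)(0.2)]Cov(L_1,L_2)
= 0.12·0.64 + 0.48·9 + -0.52·-1.2 = 5.0208

5.021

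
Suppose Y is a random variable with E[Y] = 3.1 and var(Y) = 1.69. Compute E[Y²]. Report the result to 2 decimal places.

11.30

E[Y²] = var(Y) + (E[Y])² = 1.69 + (3.1)² = 11.3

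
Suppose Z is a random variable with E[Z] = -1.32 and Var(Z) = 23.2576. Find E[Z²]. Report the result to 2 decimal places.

25.00

E[Z²] = Var(Z) + (E[Z])² = 23.2576 + (-1.32)² = 25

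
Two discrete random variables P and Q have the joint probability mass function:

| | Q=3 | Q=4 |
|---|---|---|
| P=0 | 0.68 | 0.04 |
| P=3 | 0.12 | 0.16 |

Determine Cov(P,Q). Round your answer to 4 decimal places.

E[P] = 0.84,  E[Q] = 3.2
E[PQ] = 3
Cov(P,Q) = E[PQ] − E[P]E[Q] = 3 − (0.84)(3.2) = 0.312

0.3120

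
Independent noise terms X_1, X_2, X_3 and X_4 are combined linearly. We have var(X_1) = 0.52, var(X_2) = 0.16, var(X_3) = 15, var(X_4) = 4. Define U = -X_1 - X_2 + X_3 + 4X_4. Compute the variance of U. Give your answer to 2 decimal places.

79.68

By independence, var(U) = (-1)²var(X_1) + (-1)²var(X_2) + (1)²var(X_3) + (4)²var(X_4)
= (-1)²·0.52 + (-1)²·0.16 + (1)²·15 + (4)²·4 = 79.68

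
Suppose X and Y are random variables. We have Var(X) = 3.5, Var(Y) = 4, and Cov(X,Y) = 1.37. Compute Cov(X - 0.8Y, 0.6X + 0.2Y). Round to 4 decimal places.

1.0764

Cov(X - 0.8Y, 0.6X + 0.2Y) = (1)(0.6)Var(X) + (-0.8)(0.2)Var(Y) + [(1)(0.2) + (-0.8)(0.6)]Cov(X,Y)
= 0.6·3.5 + -0.16·4 + -0.28·1.37 = 1.0764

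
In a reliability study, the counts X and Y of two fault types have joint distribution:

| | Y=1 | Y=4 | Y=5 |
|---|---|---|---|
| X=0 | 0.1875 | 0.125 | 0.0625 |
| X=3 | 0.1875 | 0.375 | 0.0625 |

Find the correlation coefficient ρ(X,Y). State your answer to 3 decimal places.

0.163

E[X] = 1.875,  E[Y] = 3
E[XY] = 6
cov(X,Y) = E[XY] − E[X]E[Y] = 6 − (1.875)(3) = 0.375
var(X) = 2.109375,  var(Y) = 2.5
ρ = 0.375 / √(2.109375·2.5) ≈ 0.163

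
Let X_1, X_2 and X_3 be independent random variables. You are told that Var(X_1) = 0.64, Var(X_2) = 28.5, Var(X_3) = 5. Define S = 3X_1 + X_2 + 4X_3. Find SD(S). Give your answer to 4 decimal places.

By independence, Var(S) = (3)²Var(X_1) + (1)²Var(X_2) + (4)²Var(X_3)
= (3)²·0.64 + (1)²·28.5 + (4)²·5 = 114.26
SD(S) = √114.26 ≈ 10.6892

10.6892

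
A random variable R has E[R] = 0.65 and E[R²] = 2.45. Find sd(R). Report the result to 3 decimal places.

Var(R) = 2.45 − (0.65)² = 2.0275
sd(R) = √2.0275 ≈ 1.424

1.424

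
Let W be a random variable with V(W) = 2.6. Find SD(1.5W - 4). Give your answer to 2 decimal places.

V(1.5W - 4) = (1.5)²·2.6 = 5.85
SD(1.5W - 4) = √5.85 ≈ 2.42

2.42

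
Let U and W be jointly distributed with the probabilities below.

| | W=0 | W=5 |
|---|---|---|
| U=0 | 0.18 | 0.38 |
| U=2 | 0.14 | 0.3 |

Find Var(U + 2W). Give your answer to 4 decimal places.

E[U] = 0.88,  E[W] = 3.4,  E[UW] = 3
Var(U) = 1.76 − (0.88)² = 0.9856;  Var(W) = 17 − (3.4)² = 5.44
Cov(U,W) = 3 − (0.88)(3.4) = 0.008
Var(U + 2W) = (1)²·0.9856 + (2)²·5.44 + 2·(1)·(2)·0.008 = 22.7776

22.7776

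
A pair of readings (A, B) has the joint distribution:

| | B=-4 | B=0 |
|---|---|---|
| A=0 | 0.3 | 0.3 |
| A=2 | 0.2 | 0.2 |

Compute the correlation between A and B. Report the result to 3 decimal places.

0.000

E[A] = 0.8,  E[B] = -2
E[AB] = -1.6
Cov(A,B) = E[AB] − E[A]E[B] = -1.6 − (0.8)(-2) = 0
V(A) = 0.96,  V(B) = 4
ρ = 0 / √(0.96·4) ≈ 0.000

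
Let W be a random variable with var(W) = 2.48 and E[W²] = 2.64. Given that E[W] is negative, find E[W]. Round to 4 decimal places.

-0.4000

(E[W])² = E[W²] − var(W) = 2.64 − 2.48 = 0.16
E[W] = −√0.16 = -0.4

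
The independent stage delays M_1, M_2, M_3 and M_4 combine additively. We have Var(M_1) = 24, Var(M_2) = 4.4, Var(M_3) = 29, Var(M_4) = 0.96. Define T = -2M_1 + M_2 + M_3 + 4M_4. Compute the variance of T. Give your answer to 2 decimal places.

144.76

By independence, Var(T) = (-2)²Var(M_1) + (1)²Var(M_2) + (1)²Var(M_3) + (4)²Var(M_4)
= (-2)²·24 + (1)²·4.4 + (1)²·29 + (4)²·0.96 = 144.76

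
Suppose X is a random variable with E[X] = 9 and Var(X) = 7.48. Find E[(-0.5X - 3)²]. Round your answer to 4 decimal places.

58.1200

E[-0.5X - 3] = -0.5·9 − 3 = -7.5
Var(-0.5X - 3) = (-0.5)²·7.48 = 1.87
E[(-0.5X - 3)²] = Var((-0.5X - 3)) + (E[(-0.5X - 3)])² = 1.87 + (-7.5)² = 58.12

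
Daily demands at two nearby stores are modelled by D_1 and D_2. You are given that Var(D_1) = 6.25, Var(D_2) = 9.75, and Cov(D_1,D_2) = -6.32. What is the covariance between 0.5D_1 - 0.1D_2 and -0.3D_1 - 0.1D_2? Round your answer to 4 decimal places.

-0.7136

Cov(0.5D_1 - 0.1D_2, -0.3D_1 - 0.1D_2) = (0.5)(-0.3)Var(D_1) + (-0.1)(-0.1)Var(D_2) + [(0.5)(-0.1) + (-0.1)(-0.3)]Cov(D_1,D_2)
= -0.15·6.25 + 0.01·9.75 + -0.02·-6.32 = -0.7136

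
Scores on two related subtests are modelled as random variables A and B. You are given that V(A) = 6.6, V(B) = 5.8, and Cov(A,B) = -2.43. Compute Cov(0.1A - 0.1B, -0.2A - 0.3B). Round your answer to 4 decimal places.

0.0663

Cov(0.1A - 0.1B, -0.2A - 0.3B) = (0.1)(-0.2)V(A) + (-0.1)(-0.3)V(B) + [(0.1)(-0.3) + (-0.1)(-0.2)]Cov(A,B)
= -0.02·6.6 + 0.03·5.8 + -0.01·-2.43 = 0.0663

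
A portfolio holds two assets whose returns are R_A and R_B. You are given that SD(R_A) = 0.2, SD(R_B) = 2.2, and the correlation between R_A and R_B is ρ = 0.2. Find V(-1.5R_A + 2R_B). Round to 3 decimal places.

18.922

V(R_A) = (0.2)² = 0.04;  V(R_B) = (2.2)² = 4.84
cov(R_A,R_B) = ρ·SD(R_A)·SD(R_B) = 0.2·0.2·2.2 = 0.088
V(-1.5R_A + 2R_B) = (-1.5)²·V(R_A) + (2)²·V(R_B) + 2·(-1.5)·(2)·cov(R_A,R_B)
= 2.25·0.04 + 4·4.84 + -6·0.088 = 18.922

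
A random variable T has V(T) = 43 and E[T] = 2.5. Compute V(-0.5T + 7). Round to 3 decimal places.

V(-0.5T + 7) = (-0.5)²·V(T) = 0.25·43 = 10.75

10.750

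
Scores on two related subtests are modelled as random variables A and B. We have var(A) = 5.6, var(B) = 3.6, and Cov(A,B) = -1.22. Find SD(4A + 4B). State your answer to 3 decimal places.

10.400

var(4A + 4B) = (4)²·var(A) + (4)²·var(B) + 2·(4)·(4)·Cov(A,B)
= 16·5.6 + 16·3.6 + 32·-1.22 = 108.16
SD(4A + 4B) = √108.16 ≈ 10.400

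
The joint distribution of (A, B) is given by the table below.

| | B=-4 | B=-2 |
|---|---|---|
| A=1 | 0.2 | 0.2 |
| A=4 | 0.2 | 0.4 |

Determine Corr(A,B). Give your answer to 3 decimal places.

E[A] = 2.8,  E[B] = -2.8
E[AB] = -7.6
cov(A,B) = E[AB] − E[A]E[B] = -7.6 − (2.8)(-2.8) = 0.24
var(A) = 2.16,  var(B) = 0.96
ρ = 0.24 / √(2.16·0.96) ≈ 0.167

0.167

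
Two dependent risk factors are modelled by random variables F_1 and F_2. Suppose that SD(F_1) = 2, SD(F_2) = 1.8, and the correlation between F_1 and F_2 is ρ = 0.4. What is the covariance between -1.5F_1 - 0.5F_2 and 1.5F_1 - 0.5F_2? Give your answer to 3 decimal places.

Var(F_1) = (2)² = 4;  Var(F_2) = (1.8)² = 3.24
Cov(F_1,F_2) = ρ·SD(F_1)·SD(F_2) = 0.4·2·1.8 = 1.44
Cov(-1.5F_1 - 0.5F_2, 1.5F_1 - 0.5F_2) = (-1.5)(1.5)Var(F_1) + (-0.5)(-0.5)Var(F_2) + [(-1.5)(-0.5) + (-0.5)(1.5)]Cov(F_1,F_2)
= -2.25·4 + 0.25·3.24 + 0·1.44 = -8.19

-8.190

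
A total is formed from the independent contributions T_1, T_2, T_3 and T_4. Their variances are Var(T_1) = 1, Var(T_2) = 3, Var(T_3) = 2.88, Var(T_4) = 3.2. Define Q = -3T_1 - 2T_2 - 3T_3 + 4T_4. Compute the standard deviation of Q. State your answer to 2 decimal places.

9.91

By independence, Var(Q) = (-3)²Var(T_1) + (-2)²Var(T_2) + (-3)²Var(T_3) + (4)²Var(T_4)
= (-3)²·1 + (-2)²·3 + (-3)²·2.88 + (4)²·3.2 = 98.12
SD(Q) = √98.12 ≈ 9.91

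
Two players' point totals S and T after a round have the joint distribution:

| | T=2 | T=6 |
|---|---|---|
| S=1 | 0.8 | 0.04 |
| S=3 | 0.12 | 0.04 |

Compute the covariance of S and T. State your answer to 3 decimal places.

0.218

E[S] = 1.32,  E[T] = 2.32
E[ST] = 3.28
cov(S,T) = E[ST] − E[S]E[T] = 3.28 − (1.32)(2.32) = 0.2176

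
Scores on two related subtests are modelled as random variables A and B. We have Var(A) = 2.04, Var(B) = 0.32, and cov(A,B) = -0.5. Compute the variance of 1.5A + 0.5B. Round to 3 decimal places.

3.920

Var(1.5A + 0.5B) = (1.5)²·Var(A) + (0.5)²·Var(B) + 2·(1.5)·(0.5)·cov(A,B)
= 2.25·2.04 + 0.25·0.32 + 1.5·-0.5 = 3.92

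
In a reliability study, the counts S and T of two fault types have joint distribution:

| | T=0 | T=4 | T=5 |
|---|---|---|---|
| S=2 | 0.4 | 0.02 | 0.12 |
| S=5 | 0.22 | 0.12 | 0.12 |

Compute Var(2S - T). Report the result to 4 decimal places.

10.8400

E[S] = 3.38,  E[T] = 1.76,  E[ST] = 6.76
Var(S) = 13.66 − (3.38)² = 2.2356;  Var(T) = 8.24 − (1.76)² = 5.1424
cov(S,T) = 6.76 − (3.38)(1.76) = 0.8112
Var(2S - T) = (2)²·2.2356 + (-1)²·5.1424 + 2·(2)·(-1)·0.8112 = 10.84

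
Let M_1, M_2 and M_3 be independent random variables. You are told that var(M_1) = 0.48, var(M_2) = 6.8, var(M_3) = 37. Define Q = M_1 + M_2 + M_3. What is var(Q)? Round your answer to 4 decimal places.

44.2800

By independence, var(Q) = (1)²var(M_1) + (1)²var(M_2) + (1)²var(M_3)
= (1)²·0.48 + (1)²·6.8 + (1)²·37 = 44.28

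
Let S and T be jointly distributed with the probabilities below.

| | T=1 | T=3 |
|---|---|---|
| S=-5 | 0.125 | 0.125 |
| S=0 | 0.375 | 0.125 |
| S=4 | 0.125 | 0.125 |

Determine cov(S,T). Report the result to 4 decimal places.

-0.0625

E[S] = -0.25,  E[T] = 1.75
E[ST] = -0.5
cov(S,T) = E[ST] − E[S]E[T] = -0.5 − (-0.25)(1.75) = -0.0625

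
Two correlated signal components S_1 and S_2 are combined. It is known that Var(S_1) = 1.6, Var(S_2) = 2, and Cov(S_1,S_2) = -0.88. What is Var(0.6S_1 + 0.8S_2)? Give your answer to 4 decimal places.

Var(0.6S_1 + 0.8S_2) = (0.6)²·Var(S_1) + (0.8)²·Var(S_2) + 2·(0.6)·(0.8)·Cov(S_1,S_2)
= 0.36·1.6 + 0.64·2 + 0.96·-0.88 = 1.0112

1.0112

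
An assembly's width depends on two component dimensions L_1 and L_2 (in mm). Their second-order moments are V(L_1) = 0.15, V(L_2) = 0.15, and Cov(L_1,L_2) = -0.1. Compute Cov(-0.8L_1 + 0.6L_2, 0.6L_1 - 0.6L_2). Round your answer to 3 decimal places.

Cov(-0.8L_1 + 0.6L_2, 0.6L_1 - 0.6L_2) = (-0.8)(0.6)V(L_1) + (0.6)(-0.6)V(L_2) + [(-0.8)(-0.6) + (0.6)(0.6)]Cov(L_1,L_2)
= -0.48·0.15 + -0.36·0.15 + 0.84·-0.1 = -0.21

-0.210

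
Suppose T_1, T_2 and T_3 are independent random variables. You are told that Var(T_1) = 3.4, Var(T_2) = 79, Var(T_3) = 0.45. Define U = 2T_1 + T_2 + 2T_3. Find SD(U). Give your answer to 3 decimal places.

9.716

By independence, Var(U) = (2)²Var(T_1) + (1)²Var(T_2) + (2)²Var(T_3)
= (2)²·3.4 + (1)²·79 + (2)²·0.45 = 94.4
SD(U) = √94.4 ≈ 9.716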